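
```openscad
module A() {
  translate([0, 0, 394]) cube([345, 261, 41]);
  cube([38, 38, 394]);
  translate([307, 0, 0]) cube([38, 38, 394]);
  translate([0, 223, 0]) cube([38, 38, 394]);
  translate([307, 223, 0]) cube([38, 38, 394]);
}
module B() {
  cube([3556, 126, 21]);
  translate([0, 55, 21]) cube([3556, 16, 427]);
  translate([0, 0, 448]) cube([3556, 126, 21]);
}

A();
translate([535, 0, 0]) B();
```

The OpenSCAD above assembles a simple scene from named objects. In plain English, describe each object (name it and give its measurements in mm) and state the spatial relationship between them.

A is a four-legged stool. The seat is 345×261 mm, 41 mm thick, top at z = 435 mm. It stands on four square legs, each 38×38 mm in cross-section, from z = 0 to the seat underside, each flush with a corner of the seat.

B is an I-beam lying along x, 3556 mm long. Overall section height 469 mm. Two flanges 126 mm wide (y) and 21 mm thick, one on the floor and one at the top; a web 16 mm thick runs between them, centred on the flange width.

The I-beam is on the floor beside the stool on its +x side.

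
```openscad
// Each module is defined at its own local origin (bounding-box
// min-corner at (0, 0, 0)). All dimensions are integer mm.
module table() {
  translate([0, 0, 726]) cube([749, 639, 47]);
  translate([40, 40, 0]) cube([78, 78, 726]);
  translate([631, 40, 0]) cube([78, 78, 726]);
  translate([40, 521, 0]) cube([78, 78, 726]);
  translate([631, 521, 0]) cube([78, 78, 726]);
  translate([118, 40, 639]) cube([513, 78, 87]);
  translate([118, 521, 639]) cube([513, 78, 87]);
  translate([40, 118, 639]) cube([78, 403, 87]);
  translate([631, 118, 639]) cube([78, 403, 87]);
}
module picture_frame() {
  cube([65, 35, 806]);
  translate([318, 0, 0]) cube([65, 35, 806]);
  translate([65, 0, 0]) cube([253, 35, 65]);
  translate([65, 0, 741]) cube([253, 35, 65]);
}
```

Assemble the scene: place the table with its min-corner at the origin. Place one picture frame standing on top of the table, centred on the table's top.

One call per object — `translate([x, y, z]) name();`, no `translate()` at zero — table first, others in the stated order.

table();
translate([183, 302, 773]) picture_frame();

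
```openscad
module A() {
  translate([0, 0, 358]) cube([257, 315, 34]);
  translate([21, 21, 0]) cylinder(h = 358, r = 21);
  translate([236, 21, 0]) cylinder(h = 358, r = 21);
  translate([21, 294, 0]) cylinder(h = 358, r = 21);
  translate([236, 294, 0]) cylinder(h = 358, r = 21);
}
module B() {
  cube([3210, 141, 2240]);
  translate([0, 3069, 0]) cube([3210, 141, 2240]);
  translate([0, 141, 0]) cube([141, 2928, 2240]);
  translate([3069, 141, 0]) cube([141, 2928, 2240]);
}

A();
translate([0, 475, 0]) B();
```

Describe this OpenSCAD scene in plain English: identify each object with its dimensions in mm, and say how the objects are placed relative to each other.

A is a four-legged stool. The seat is 257×315 mm, 34 mm thick, top at z = 392 mm. It stands on four round legs, each 42 mm in diameter, from z = 0 to the seat underside, each leg's axis is inset half a diameter from the nearest pair of seat edges (so the leg's bounding box is flush with the corner).

B is a box-shaped house frame (walls only): outside footprint 3210×3210 mm, wall height 2240 mm, wall thickness 141 mm. The two y-facing walls run the full x-width; the two x-facing walls fit between the inner faces of the y-facing walls.

The house frame is on the floor beside the stool on its +y side.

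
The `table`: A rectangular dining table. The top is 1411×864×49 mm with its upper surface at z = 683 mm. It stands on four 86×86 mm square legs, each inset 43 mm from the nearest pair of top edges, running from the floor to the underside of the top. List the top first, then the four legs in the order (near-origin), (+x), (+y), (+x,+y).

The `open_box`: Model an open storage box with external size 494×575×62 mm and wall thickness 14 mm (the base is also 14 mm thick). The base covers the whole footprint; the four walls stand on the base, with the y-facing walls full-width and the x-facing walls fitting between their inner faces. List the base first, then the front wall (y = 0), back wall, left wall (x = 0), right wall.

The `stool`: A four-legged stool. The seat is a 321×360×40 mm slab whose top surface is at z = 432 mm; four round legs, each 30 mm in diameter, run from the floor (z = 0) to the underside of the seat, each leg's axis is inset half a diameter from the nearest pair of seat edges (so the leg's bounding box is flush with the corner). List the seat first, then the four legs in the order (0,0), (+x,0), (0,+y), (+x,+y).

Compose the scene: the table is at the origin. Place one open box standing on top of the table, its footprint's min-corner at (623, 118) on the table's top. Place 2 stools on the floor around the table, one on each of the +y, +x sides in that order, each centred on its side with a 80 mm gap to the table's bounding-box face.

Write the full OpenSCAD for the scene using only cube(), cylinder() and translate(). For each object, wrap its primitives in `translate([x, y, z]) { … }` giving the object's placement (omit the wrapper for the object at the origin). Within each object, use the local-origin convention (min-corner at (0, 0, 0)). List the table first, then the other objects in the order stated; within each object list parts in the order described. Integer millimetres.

translate([0, 0, 634]) cube([1411, 864, 49]);
translate([43, 43, 0]) cube([86, 86, 634]);
translate([1282, 43, 0]) cube([86, 86, 634]);
translate([43, 735, 0]) cube([86, 86, 634]);
translate([1282, 735, 0]) cube([86, 86, 634]);
translate([623, 118, 683]) {
  cube([494, 575, 14]);
  translate([0, 0, 14]) cube([494, 14, 48]);
  translate([0, 561, 14]) cube([494, 14, 48]);
  translate([0, 14, 14]) cube([14, 547, 48]);
  translate([480, 14, 14]) cube([14, 547, 48]);
}
translate([545, 944, 0]) {
  translate([0, 0, 392]) cube([321, 360, 40]);
  translate([15, 15, 0]) cylinder(h = 392, r = 15);
  translate([306, 15, 0]) cylinder(h = 392, r = 15);
  translate([15, 345, 0]) cylinder(h = 392, r = 15);
  translate([306, 345, 0]) cylinder(h = 392, r = 15);
}
translate([1491, 252, 0]) {
  translate([0, 0, 392]) cube([321, 360, 40]);
  translate([15, 15, 0]) cylinder(h = 392, r = 15);
  translate([306, 15, 0]) cylinder(h = 392, r = 15);
  translate([15, 345, 0]) cylinder(h = 392, r = 15);
  translate([306, 345, 0]) cylinder(h = 392, r = 15);
}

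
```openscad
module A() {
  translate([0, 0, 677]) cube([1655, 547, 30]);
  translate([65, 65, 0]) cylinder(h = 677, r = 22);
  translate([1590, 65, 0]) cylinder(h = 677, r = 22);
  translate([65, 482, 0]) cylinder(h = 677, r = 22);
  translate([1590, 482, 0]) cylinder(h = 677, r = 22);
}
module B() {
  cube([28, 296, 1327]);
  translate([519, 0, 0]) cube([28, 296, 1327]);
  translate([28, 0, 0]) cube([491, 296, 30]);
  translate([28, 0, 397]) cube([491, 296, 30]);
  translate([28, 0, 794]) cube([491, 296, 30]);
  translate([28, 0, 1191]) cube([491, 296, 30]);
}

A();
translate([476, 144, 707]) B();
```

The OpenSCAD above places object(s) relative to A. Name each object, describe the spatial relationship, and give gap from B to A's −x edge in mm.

The bookshelf's min-x is at 476; the table's min-x is 0; gap = 476 mm.

A is a table. B is a bookshelf. The bookshelf is on top of the table. The gap from the bookshelf to the table's −x edge is 476 mm.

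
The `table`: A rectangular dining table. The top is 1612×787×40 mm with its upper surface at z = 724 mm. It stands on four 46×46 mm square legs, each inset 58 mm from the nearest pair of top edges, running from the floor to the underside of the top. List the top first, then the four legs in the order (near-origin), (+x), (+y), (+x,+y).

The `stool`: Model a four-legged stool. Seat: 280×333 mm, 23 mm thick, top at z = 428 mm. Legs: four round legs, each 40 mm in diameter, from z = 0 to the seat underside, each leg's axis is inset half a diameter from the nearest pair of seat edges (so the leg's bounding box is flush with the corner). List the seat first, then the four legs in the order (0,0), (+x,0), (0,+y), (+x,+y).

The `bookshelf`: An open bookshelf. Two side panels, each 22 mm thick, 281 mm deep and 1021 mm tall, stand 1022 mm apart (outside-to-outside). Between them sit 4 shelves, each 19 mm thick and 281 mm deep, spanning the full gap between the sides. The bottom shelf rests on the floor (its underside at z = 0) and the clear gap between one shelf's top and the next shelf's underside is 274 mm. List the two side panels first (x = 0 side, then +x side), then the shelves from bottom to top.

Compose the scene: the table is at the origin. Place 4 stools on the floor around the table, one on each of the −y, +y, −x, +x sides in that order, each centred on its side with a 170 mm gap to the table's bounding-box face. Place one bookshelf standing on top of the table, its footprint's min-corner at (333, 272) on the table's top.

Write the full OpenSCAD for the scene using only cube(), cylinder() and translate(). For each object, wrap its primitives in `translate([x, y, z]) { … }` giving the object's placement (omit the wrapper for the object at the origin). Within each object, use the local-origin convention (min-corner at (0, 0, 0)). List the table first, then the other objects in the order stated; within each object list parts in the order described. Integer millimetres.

translate([0, 0, 684]) cube([1612, 787, 40]);
translate([58, 58, 0]) cube([46, 46, 684]);
translate([1508, 58, 0]) cube([46, 46, 684]);
translate([58, 683, 0]) cube([46, 46, 684]);
translate([1508, 683, 0]) cube([46, 46, 684]);
translate([666, -503, 0]) {
  translate([0, 0, 405]) cube([280, 333, 23]);
  translate([20, 20, 0]) cylinder(h = 405, r = 20);
  translate([260, 20, 0]) cylinder(h = 405, r = 20);
  translate([20, 313, 0]) cylinder(h = 405, r = 20);
  translate([260, 313, 0]) cylinder(h = 405, r = 20);
}
translate([666, 957, 0]) {
  translate([0, 0, 405]) cube([280, 333, 23]);
  translate([20, 20, 0]) cylinder(h = 405, r = 20);
  translate([260, 20, 0]) cylinder(h = 405, r = 20);
  translate([20, 313, 0]) cylinder(h = 405, r = 20);
  translate([260, 313, 0]) cylinder(h = 405, r = 20);
}
translate([-450, 227, 0]) {
  translate([0, 0, 405]) cube([280, 333, 23]);
  translate([20, 20, 0]) cylinder(h = 405, r = 20);
  translate([260, 20, 0]) cylinder(h = 405, r = 20);
  translate([20, 313, 0]) cylinder(h = 405, r = 20);
  translate([260, 313, 0]) cylinder(h = 405, r = 20);
}
translate([1782, 227, 0]) {
  translate([0, 0, 405]) cube([280, 333, 23]);
  translate([20, 20, 0]) cylinder(h = 405, r = 20);
  translate([260, 20, 0]) cylinder(h = 405, r = 20);
  translate([20, 313, 0]) cylinder(h = 405, r = 20);
  translate([260, 313, 0]) cylinder(h = 405, r = 20);
}
translate([333, 272, 724]) {
  cube([22, 281, 1021]);
  translate([1000, 0, 0]) cube([22, 281, 1021]);
  translate([22, 0, 0]) cube([978, 281, 19]);
  translate([22, 0, 293]) cube([978, 281, 19]);
  translate([22, 0, 586]) cube([978, 281, 19]);
  translate([22, 0, 879]) cube([978, 281, 19]);
}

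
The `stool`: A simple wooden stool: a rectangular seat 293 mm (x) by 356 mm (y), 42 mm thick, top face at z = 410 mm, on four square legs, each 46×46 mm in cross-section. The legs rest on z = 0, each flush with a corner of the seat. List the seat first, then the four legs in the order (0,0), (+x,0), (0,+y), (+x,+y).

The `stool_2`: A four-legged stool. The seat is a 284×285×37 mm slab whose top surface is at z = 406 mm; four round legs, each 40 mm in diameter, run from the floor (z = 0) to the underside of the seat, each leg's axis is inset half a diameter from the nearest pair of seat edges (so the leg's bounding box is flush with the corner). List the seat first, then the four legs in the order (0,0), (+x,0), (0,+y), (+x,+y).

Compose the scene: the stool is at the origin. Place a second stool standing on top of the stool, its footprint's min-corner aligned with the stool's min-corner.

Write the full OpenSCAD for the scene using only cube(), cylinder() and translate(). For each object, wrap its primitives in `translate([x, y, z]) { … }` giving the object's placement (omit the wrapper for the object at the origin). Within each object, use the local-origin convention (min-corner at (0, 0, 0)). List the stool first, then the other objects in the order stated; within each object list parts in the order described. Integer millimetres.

translate([0, 0, 368]) cube([293, 356, 42]);
cube([46, 46, 368]);
translate([247, 0, 0]) cube([46, 46, 368]);
translate([0, 310, 0]) cube([46, 46, 368]);
translate([247, 310, 0]) cube([46, 46, 368]);
translate([0, 0, 410]) {
  translate([0, 0, 369]) cube([284, 285, 37]);
  translate([20, 20, 0]) cylinder(h = 369, r = 20);
  translate([264, 20, 0]) cylinder(h = 369, r = 20);
  translate([20, 265, 0]) cylinder(h = 369, r = 20);
  translate([264, 265, 0]) cylinder(h = 369, r = 20);
}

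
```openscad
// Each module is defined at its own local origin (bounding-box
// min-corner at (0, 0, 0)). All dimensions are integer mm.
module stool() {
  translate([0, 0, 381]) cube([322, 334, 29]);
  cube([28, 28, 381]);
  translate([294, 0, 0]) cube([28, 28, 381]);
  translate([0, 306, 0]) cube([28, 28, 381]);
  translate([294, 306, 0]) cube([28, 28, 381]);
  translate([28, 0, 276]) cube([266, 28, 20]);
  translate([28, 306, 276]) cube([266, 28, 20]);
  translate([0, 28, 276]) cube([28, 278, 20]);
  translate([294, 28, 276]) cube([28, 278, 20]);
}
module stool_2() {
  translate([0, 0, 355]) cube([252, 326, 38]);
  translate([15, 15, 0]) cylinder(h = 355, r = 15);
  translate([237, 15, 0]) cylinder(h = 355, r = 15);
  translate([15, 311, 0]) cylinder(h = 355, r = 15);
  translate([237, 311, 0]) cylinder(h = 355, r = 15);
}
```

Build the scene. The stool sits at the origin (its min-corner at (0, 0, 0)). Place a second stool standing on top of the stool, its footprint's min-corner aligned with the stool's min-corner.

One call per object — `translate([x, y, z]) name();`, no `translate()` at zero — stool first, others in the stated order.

stool();
translate([0, 0, 410]) stool_2();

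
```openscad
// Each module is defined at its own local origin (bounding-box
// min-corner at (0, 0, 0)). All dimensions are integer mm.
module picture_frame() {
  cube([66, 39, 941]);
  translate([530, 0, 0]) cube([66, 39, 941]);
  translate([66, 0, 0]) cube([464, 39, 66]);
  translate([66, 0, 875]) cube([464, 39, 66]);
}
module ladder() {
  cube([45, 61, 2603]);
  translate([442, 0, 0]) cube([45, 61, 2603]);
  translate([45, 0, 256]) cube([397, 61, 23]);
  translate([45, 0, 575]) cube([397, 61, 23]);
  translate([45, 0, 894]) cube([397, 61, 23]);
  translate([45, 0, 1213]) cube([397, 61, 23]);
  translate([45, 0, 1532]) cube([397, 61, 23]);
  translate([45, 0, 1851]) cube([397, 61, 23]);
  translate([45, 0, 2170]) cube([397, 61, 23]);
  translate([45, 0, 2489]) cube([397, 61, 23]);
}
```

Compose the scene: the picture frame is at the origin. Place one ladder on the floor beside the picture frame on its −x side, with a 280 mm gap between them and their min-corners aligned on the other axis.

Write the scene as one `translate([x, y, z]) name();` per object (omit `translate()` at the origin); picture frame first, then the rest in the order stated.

picture_frame();
translate([-767, 0, 0]) ladder();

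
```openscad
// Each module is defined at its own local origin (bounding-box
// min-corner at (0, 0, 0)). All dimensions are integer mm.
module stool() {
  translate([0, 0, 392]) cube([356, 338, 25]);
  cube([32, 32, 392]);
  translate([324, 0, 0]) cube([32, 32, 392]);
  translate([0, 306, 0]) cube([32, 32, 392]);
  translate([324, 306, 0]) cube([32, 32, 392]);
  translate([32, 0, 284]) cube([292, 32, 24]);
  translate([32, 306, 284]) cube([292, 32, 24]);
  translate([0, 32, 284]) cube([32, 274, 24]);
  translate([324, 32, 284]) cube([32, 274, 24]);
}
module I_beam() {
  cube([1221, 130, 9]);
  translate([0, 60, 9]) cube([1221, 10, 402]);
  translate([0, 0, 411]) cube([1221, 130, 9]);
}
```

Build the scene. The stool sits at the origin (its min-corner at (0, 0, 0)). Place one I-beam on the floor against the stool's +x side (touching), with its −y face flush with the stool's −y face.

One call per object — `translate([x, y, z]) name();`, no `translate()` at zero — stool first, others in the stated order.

stool();
translate([356, 0, 0]) I_beam();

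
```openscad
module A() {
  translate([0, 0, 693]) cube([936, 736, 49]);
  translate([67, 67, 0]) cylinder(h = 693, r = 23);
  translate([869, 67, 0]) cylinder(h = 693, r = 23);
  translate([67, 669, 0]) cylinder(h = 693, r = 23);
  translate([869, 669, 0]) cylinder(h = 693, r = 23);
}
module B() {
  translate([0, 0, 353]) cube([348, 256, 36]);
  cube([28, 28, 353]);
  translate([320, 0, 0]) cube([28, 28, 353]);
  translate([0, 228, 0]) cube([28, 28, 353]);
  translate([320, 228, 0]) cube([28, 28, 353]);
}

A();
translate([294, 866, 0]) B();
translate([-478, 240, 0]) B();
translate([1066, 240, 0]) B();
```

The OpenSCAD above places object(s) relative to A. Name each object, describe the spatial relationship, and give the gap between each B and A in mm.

A is a table. B is a stool. Three stools sit around the table at the +y, −x, +x sides. The gap between each stool and the table is 130 mm.

Each stool's nearest face is 130 mm from the table's bounding box.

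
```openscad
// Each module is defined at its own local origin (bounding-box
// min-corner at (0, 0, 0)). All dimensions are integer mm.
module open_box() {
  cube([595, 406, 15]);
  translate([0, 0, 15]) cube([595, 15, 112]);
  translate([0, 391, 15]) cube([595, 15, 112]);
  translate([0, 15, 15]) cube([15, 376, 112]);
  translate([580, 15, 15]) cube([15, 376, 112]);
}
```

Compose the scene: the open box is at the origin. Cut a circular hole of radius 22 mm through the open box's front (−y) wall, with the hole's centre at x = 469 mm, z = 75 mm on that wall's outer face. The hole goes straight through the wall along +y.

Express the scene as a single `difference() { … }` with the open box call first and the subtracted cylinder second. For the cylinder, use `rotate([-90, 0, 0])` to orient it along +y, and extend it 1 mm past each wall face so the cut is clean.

difference() {
  open_box();
  translate([469, -1, 75]) rotate([-90, 0, 0]) cylinder(h = 17, r = 22);
}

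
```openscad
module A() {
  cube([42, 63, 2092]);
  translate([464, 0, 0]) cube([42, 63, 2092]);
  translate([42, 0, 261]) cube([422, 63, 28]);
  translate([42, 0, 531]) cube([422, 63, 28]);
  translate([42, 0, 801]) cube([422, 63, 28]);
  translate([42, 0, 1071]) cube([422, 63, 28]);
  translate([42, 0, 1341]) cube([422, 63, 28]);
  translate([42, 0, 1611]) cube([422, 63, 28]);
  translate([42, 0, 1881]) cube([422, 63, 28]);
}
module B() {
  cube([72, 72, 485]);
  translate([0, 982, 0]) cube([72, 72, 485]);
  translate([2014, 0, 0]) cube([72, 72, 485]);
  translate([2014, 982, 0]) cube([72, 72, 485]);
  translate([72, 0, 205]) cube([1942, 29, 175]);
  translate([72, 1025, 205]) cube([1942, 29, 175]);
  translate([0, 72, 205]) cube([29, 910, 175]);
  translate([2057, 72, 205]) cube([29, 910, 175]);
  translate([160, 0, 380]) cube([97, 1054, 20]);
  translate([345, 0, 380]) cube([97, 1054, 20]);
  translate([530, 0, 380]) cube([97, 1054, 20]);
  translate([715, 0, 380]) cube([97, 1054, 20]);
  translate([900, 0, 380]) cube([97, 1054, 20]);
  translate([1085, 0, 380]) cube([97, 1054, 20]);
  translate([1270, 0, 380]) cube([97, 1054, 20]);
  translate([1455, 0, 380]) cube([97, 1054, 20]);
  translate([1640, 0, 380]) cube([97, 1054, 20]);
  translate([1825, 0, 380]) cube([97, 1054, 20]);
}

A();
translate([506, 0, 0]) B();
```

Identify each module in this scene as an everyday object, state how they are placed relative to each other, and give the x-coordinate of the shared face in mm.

A is a ladder. B is a bed frame. The bed frame is against the ladder's +x side, with their −y faces flush. The x-coordinate of the shared face is 506 mm.

The ladder's +x face and the bed frame's −x face are both at x = 506 mm.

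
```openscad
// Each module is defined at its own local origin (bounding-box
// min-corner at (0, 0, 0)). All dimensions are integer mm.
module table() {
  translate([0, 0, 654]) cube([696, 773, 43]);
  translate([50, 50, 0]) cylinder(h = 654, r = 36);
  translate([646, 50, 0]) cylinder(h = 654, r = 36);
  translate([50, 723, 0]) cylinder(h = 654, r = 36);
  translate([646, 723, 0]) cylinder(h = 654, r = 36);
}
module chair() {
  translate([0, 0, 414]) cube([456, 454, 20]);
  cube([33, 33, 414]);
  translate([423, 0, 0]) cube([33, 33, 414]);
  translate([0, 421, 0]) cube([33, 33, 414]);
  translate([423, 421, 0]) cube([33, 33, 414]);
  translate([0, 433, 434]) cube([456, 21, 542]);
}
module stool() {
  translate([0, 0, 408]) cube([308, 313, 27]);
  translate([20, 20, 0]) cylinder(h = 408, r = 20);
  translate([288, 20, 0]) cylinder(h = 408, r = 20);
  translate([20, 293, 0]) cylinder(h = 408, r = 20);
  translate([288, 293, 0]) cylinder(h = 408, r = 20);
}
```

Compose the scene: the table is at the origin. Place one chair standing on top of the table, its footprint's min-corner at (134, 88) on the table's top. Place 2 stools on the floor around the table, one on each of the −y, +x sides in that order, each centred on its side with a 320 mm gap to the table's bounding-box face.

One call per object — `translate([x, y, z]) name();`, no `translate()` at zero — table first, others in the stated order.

table();
translate([134, 88, 697]) chair();
translate([194, -633, 0]) stool();
translate([1016, 230, 0]) stool();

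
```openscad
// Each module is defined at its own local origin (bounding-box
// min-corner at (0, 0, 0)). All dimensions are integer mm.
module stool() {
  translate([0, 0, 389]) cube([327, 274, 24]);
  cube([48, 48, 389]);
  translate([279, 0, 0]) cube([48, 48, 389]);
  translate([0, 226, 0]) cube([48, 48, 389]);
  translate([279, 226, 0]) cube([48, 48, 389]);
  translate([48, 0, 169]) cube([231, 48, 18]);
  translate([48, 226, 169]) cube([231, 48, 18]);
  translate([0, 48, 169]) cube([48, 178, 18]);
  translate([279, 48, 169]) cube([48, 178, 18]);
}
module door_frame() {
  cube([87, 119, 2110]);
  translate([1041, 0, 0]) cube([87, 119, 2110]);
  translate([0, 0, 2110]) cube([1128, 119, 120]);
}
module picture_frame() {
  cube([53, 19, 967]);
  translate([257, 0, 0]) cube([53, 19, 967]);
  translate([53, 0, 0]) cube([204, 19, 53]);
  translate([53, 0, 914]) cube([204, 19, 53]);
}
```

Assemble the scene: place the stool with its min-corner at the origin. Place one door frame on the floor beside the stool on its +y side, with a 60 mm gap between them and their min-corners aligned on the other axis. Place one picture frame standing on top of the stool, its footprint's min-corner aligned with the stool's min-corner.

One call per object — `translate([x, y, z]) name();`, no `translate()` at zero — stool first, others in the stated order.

stool();
translate([0, 334, 0]) door_frame();
translate([0, 0, 413]) picture_frame();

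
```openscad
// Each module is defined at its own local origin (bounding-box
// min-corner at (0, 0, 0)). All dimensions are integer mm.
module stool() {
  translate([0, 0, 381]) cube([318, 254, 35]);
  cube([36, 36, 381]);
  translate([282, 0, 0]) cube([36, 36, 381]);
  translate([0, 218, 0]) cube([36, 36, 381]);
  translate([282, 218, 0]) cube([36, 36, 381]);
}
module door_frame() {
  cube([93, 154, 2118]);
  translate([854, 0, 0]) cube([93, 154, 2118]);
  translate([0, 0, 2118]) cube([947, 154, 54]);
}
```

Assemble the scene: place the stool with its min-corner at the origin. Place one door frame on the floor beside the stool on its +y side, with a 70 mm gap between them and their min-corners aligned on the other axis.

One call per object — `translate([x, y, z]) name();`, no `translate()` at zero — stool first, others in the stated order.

stool();
translate([0, 324, 0]) door_frame();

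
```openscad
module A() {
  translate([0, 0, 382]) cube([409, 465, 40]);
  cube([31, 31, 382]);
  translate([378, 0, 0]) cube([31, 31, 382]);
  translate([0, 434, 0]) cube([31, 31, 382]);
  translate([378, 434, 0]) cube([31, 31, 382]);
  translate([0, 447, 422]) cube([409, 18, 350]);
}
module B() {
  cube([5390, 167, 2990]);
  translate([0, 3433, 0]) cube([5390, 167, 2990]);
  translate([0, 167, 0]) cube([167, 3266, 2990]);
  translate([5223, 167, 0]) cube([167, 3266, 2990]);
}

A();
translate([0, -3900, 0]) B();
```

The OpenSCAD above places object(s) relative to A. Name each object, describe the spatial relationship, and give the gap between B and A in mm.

A is a chair. B is a house frame. The house frame is on the floor beside the chair on its −y side. The gap between the house frame and the chair is 300 mm.

The house frame's nearest face is 300 mm from the chair's −y face.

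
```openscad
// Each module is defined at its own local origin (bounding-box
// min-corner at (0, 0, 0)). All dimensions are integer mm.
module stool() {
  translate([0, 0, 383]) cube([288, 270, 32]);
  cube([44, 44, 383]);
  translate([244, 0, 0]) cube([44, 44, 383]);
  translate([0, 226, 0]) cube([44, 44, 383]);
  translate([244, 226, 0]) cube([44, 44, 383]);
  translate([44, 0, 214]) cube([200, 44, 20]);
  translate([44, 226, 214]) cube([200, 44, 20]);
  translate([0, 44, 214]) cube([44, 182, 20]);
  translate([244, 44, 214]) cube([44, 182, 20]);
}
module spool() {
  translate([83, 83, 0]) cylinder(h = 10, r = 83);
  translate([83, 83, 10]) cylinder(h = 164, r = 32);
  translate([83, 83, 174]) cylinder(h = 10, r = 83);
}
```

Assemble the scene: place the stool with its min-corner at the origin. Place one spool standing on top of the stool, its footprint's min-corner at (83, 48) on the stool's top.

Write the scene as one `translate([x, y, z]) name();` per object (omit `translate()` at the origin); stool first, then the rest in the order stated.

stool();
translate([83, 48, 415]) spool();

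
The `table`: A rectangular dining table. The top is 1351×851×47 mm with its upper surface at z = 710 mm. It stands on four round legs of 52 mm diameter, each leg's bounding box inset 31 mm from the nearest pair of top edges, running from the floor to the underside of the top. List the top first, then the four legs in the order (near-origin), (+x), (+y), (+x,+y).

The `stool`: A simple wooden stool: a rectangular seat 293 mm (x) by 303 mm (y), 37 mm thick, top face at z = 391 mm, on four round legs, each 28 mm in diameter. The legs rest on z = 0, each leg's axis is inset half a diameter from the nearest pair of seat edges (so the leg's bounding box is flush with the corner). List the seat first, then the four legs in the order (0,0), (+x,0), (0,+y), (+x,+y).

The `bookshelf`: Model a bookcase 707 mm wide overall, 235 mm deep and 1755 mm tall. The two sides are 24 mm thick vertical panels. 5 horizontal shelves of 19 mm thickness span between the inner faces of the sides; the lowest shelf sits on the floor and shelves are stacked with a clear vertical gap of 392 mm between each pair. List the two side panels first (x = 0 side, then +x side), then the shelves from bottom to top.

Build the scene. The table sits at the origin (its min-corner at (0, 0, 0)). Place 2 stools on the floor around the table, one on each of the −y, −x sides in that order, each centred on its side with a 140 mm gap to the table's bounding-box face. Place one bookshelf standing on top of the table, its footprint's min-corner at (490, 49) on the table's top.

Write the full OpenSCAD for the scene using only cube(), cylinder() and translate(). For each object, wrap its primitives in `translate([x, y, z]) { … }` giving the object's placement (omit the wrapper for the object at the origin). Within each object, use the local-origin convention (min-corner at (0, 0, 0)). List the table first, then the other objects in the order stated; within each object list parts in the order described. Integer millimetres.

translate([0, 0, 663]) cube([1351, 851, 47]);
translate([57, 57, 0]) cylinder(h = 663, r = 26);
translate([1294, 57, 0]) cylinder(h = 663, r = 26);
translate([57, 794, 0]) cylinder(h = 663, r = 26);
translate([1294, 794, 0]) cylinder(h = 663, r = 26);
translate([529, -443, 0]) {
  translate([0, 0, 354]) cube([293, 303, 37]);
  translate([14, 14, 0]) cylinder(h = 354, r = 14);
  translate([279, 14, 0]) cylinder(h = 354, r = 14);
  translate([14, 289, 0]) cylinder(h = 354, r = 14);
  translate([279, 289, 0]) cylinder(h = 354, r = 14);
}
translate([-433, 274, 0]) {
  translate([0, 0, 354]) cube([293, 303, 37]);
  translate([14, 14, 0]) cylinder(h = 354, r = 14);
  translate([279, 14, 0]) cylinder(h = 354, r = 14);
  translate([14, 289, 0]) cylinder(h = 354, r = 14);
  translate([279, 289, 0]) cylinder(h = 354, r = 14);
}
translate([490, 49, 710]) {
  cube([24, 235, 1755]);
  translate([683, 0, 0]) cube([24, 235, 1755]);
  translate([24, 0, 0]) cube([659, 235, 19]);
  translate([24, 0, 411]) cube([659, 235, 19]);
  translate([24, 0, 822]) cube([659, 235, 19]);
  translate([24, 0, 1233]) cube([659, 235, 19]);
  translate([24, 0, 1644]) cube([659, 235, 19]);
}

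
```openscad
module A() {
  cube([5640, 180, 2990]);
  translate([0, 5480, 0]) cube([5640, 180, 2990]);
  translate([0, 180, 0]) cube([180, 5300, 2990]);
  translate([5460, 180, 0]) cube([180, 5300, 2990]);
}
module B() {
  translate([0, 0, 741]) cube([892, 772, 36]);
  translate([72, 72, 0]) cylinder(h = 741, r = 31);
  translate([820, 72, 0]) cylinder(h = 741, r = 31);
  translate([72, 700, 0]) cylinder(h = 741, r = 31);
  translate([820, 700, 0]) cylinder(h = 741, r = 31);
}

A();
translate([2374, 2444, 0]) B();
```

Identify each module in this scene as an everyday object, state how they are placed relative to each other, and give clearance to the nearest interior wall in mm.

Clearances: x = 2194, y = 2264; minimum 2194 mm.

A is a house frame. B is a table. The table sits inside the house frame, centred. The clearance to the nearest interior wall is 2194 mm.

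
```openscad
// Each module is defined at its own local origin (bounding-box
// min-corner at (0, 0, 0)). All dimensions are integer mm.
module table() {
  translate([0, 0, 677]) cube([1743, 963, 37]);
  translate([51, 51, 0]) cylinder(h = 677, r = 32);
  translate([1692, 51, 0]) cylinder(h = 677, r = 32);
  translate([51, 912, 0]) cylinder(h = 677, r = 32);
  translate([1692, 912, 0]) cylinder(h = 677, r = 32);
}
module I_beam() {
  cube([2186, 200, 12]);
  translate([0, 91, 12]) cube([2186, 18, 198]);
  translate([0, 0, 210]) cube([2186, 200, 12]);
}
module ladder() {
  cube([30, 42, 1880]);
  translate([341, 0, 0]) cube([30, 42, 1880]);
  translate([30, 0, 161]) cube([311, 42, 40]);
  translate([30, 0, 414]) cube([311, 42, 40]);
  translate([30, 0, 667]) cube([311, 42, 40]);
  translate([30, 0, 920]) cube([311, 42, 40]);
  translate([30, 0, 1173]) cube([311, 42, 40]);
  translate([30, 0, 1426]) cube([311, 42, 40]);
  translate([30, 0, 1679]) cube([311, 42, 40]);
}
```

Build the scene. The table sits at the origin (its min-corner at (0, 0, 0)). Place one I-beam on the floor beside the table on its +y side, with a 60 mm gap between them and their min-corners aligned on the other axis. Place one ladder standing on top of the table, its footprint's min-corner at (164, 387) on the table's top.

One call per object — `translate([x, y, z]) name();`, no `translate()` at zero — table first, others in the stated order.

table();
translate([0, 1023, 0]) I_beam();
translate([164, 387, 714]) ladder();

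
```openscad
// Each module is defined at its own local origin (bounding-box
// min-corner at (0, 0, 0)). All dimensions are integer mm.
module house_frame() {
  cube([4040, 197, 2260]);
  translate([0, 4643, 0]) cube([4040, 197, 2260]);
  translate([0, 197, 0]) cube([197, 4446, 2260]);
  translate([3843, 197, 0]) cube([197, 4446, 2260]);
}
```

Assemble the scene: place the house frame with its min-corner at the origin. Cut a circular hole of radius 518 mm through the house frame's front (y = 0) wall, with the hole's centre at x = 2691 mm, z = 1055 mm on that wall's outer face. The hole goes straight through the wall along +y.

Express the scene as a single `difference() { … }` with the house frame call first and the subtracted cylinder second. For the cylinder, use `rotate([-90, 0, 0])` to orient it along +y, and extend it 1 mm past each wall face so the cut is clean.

difference() {
  house_frame();
  translate([2691, -1, 1055]) rotate([-90, 0, 0]) cylinder(h = 199, r = 518);
}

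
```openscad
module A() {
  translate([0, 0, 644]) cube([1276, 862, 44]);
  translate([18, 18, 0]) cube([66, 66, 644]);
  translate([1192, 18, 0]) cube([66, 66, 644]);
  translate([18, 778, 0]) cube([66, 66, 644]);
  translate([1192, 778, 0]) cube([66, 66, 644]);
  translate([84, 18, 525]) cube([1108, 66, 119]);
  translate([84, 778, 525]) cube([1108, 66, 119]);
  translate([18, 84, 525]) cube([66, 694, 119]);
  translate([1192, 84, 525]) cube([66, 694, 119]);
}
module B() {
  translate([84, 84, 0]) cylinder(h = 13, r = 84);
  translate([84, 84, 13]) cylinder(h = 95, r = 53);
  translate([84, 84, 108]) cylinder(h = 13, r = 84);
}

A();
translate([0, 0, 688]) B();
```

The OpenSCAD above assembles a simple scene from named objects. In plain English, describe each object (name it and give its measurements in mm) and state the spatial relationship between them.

A is a table: top 1276 mm (x) × 862 mm (y), 44 mm thick, upper face at z = 688 mm, on four 66×66 mm square legs, each inset 18 mm from the nearest pair of top edges, running from z = 0 to the bottom of the top. Four apron rails, 66 mm thick and 119 mm tall, run between adjacent legs with their top edges flush with the underside of the top and their outer faces flush with the legs' outer faces.

B is a spool: two coaxial disc flanges of radius 84 mm and thickness 13 mm, joined by a core cylinder of radius 53 mm and height 95 mm. The lower flange rests on z = 0 and the three cylinders share a vertical axis.

The spool is on top of the table.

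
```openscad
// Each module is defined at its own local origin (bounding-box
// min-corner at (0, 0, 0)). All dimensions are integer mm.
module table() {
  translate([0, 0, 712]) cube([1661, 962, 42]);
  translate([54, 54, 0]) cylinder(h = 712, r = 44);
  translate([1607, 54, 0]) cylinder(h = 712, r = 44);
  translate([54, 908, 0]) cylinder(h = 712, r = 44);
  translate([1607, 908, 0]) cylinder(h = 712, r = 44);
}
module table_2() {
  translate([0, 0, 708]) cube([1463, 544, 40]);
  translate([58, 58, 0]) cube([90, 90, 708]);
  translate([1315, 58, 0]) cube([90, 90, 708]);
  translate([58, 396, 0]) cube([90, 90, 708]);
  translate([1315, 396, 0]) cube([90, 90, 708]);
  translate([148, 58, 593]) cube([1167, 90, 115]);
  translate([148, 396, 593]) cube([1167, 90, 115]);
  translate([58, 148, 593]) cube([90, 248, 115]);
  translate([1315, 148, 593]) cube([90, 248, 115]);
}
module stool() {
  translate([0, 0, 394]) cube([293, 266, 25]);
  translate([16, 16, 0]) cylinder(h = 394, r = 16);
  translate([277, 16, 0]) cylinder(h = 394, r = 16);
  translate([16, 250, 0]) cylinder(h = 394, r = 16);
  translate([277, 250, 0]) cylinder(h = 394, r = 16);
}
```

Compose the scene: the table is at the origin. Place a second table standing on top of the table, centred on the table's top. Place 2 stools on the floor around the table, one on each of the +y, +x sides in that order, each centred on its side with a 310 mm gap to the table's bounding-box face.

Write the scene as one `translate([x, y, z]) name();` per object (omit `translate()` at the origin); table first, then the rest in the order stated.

table();
translate([99, 209, 754]) table_2();
translate([684, 1272, 0]) stool();
translate([1971, 348, 0]) stool();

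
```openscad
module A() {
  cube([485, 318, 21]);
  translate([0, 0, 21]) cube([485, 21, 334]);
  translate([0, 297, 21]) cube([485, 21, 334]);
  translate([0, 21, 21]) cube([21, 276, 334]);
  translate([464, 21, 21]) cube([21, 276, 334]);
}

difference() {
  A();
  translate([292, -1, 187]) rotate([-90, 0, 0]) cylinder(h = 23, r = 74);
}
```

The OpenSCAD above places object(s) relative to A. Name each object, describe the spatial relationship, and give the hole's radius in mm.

A is an open box. The open box has a circular hole through its front wall. The hole's radius is 74 mm.

The subtracted cylinder has r = 74 mm.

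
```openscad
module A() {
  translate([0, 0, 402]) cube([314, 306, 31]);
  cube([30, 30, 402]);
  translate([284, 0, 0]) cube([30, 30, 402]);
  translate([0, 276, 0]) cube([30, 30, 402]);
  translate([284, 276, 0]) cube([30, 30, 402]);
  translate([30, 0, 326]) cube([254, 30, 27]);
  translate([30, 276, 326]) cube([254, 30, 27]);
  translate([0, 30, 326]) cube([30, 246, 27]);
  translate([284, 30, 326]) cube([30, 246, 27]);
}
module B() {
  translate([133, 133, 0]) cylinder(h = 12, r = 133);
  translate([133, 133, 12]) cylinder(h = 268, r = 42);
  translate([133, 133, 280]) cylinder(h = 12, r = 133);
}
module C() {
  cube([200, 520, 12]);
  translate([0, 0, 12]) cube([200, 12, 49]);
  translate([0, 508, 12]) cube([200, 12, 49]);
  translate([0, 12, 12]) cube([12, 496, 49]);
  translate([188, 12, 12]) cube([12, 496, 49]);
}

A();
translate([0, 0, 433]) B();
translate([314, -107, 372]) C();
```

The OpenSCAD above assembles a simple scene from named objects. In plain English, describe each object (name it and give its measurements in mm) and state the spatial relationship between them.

A is a four-legged stool. The seat is 314×306 mm, 31 mm thick, top at z = 433 mm. It stands on four square legs, each 30×30 mm in cross-section, from z = 0 to the seat underside, each flush with a corner of the seat. Four stretchers, 30 mm wide and 27 mm tall, connect adjacent legs with their undersides at z = 326 mm, each running between the inner faces of the legs it joins and aligned with the legs' outer faces on the other axis.

B is a spool: two coaxial disc flanges of radius 133 mm and thickness 12 mm, joined by a core cylinder of radius 42 mm and height 268 mm. The lower flange rests on z = 0 and the three cylinders share a vertical axis.

C is an open-topped rectangular box: outside dimensions 200×520×61 mm, with a uniform wall and base thickness of 12 mm. The base is a full 200×520 slab on the floor; four walls sit on top of the base. The front and back walls (the −y and +y sides) span the full width; the two side walls fit between them.

The spool is on top of the stool. The open box is beside the stool with their tops flush at z = 433.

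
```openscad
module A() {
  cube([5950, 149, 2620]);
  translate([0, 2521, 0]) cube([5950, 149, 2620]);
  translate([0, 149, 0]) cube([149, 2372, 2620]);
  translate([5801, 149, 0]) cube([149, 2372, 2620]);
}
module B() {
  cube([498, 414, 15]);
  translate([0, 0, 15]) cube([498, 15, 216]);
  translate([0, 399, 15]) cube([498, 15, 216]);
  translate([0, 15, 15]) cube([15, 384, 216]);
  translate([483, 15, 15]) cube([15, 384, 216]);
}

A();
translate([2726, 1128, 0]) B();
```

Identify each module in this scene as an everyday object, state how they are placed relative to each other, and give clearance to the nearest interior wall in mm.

Clearances: x = 2577, y = 979; minimum 979 mm.

A is a house frame. B is an open box. The open box sits inside the house frame, centred. The clearance to the nearest interior wall is 979 mm.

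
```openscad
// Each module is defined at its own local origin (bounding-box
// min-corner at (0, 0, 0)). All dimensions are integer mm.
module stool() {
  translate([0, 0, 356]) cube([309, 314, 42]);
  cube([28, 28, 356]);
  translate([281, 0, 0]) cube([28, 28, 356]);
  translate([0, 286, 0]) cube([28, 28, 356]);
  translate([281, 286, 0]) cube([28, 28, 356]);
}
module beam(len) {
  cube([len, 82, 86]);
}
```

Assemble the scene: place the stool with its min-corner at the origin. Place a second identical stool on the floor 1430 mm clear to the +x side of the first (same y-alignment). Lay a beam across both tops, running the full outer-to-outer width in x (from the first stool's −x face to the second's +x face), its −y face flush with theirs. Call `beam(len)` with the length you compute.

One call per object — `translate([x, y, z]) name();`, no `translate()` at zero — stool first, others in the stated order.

stool();
translate([1739, 0, 0]) stool();
translate([0, 0, 398]) beam(2048);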